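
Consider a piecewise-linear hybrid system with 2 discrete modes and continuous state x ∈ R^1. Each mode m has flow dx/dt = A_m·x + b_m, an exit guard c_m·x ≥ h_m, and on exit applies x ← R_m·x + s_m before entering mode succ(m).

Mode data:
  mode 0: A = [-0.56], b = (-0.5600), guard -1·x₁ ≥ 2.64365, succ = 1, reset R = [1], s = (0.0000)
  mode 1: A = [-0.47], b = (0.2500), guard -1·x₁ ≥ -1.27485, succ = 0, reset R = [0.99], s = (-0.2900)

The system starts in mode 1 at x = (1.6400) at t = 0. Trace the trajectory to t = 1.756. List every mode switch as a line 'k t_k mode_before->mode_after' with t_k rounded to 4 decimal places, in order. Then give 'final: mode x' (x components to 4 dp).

1 0.8506 1->0
final: 0 0.1878

Mode 1: guard c·x = -1.2749 hit at Δt = 0.8506 (t = 0.8506), x⁻ = (1.2749) → reset → x⁺ = (0.9721), jump to mode 0
Mode 0: flow for 0.9054 to horizon, guard not reached → x = (0.1878)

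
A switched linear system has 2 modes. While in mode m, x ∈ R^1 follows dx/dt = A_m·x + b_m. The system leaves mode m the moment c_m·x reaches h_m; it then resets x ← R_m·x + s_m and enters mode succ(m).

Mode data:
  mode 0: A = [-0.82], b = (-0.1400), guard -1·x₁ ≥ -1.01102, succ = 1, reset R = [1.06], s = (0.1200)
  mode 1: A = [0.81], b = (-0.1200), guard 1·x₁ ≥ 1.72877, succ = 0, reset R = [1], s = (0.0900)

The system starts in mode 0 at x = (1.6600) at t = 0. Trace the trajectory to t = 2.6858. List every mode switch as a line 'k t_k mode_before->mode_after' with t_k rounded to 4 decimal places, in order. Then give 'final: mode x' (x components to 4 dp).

1 0.5338 0->1
2 1.0464 1->0
3 1.6816 0->1
4 2.1942 1->0
final: 0 1.1588

Mode 0: guard c·x = -1.0110 hit at Δt = 0.5338 (t = 0.5338), x⁻ = (1.0110) → reset → x⁺ = (1.1917), jump to mode 1
Mode 1: guard c·x = 1.7288 hit at Δt = 0.5126 (t = 1.0464), x⁻ = (1.7288) → reset → x⁺ = (1.8188), jump to mode 0
Mode 0: guard c·x = -1.0110 hit at Δt = 0.6352 (t = 1.6816), x⁻ = (1.0110) → reset → x⁺ = (1.1917), jump to mode 1
Mode 1: guard c·x = 1.7288 hit at Δt = 0.5126 (t = 2.1942), x⁻ = (1.7288) → reset → x⁺ = (1.8188), jump to mode 0
Mode 0: flow for 0.4916 to horizon, guard not reached → x = (1.1588)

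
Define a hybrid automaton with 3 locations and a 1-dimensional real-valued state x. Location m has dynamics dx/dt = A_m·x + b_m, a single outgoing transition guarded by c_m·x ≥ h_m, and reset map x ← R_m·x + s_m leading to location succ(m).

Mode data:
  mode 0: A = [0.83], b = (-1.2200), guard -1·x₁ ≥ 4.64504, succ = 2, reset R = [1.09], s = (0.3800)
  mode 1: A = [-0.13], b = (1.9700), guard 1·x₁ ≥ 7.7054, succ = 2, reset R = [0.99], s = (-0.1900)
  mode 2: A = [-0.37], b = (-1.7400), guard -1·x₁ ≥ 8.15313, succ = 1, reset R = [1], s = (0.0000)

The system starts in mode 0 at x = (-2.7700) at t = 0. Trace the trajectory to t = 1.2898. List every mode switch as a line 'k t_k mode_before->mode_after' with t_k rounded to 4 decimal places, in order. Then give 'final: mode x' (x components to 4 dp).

1 0.4412 0->2
final: 2 -4.6884

Mode 0: guard c·x = 4.6450 hit at Δt = 0.4412 (t = 0.4412), x⁻ = (-4.6450) → reset → x⁺ = (-4.6831), jump to mode 2
Mode 2: flow for 0.8486 to horizon, guard not reached → x = (-4.6884)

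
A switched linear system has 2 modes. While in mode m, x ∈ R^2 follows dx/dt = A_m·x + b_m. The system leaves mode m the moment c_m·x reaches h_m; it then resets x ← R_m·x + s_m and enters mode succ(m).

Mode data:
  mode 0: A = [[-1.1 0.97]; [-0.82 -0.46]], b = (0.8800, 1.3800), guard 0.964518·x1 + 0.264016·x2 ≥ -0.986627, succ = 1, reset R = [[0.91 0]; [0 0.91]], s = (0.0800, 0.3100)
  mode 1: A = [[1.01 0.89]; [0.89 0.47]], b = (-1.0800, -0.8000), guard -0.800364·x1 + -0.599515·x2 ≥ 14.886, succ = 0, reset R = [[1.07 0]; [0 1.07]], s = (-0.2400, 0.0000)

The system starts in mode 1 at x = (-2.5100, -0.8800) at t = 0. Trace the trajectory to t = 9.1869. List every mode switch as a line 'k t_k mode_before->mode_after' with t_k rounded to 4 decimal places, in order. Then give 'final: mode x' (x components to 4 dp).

Mode 1: guard c·x = 14.8860 hit at Δt = 0.9256 (t = 0.9256), x⁻ = (-12.3536, -8.3378) → reset → x⁺ = (-13.4583, -8.9215), jump to mode 0
Mode 0: guard c·x = -0.9866 hit at Δt = 1.4828 (t = 2.4084), x⁻ = (-1.8063, 2.8620) → reset → x⁺ = (-1.5638, 2.9144), jump to mode 1
Mode 1: guard c·x = 14.8860 hit at Δt = 2.3224 (t = 4.7308), x⁻ = (-13.2194, -7.1819) → reset → x⁺ = (-14.3848, -7.6846), jump to mode 0
Mode 0: guard c·x = -0.9866 hit at Δt = 1.3893 (t = 6.1201), x⁻ = (-1.9240, 3.2918) → reset → x⁺ = (-1.6708, 3.3055), jump to mode 1
Mode 1: guard c·x = 14.8860 hit at Δt = 2.6832 (t = 8.8033), x⁻ = (-13.2720, -7.1118) → reset → x⁺ = (-14.4410, -7.6096), jump to mode 0
Mode 0: flow for 0.3836 to horizon, guard not reached → x = (-10.5868, -2.2932)

1 0.9256 1->0
2 2.4084 0->1
3 4.7308 1->0
4 6.1201 0->1
5 8.8033 1->0
final: 0 -10.5868 -2.2932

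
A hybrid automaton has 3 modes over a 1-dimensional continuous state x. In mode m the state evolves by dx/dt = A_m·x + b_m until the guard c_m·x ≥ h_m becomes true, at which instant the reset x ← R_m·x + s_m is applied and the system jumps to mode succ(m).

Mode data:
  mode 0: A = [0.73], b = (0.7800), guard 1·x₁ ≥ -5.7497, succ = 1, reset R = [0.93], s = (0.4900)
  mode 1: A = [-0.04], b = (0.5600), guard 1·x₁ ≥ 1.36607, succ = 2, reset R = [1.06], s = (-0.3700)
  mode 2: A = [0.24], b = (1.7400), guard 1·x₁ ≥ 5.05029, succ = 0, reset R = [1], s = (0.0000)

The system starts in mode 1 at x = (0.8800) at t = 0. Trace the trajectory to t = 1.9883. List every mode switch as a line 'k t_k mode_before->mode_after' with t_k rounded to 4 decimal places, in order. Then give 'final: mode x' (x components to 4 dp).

Mode 1: guard c·x = 1.3661 hit at Δt = 0.9438 (t = 0.9438), x⁻ = (1.3661) → reset → x⁺ = (1.0780), jump to mode 2
Mode 2: flow for 1.0445 to horizon, guard not reached → x = (3.4507)

1 0.9438 1->2
final: 2 3.4507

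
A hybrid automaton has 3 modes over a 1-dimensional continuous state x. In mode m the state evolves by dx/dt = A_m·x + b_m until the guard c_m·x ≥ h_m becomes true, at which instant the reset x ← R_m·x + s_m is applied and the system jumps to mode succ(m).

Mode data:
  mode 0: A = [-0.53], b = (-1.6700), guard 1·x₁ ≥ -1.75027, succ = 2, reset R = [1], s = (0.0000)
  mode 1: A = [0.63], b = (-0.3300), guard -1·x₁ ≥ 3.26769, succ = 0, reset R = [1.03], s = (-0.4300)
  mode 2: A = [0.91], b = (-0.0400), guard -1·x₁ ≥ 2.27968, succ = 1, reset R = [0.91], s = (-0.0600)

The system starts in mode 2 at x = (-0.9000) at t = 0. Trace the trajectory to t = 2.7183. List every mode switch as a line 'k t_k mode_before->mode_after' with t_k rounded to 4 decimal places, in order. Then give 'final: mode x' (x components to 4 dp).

Mode 2: guard c·x = 2.2797 hit at Δt = 0.9899 (t = 0.9899), x⁻ = (-2.2797) → reset → x⁺ = (-2.1345), jump to mode 1
Mode 1: guard c·x = 3.2677 hit at Δt = 0.5636 (t = 1.5535), x⁻ = (-3.2677) → reset → x⁺ = (-3.7957), jump to mode 0
Mode 0: flow for 1.1648 to horizon, guard not reached → x = (-3.4987)

1 0.9899 2->1
2 1.5535 1->0
final: 0 -3.4987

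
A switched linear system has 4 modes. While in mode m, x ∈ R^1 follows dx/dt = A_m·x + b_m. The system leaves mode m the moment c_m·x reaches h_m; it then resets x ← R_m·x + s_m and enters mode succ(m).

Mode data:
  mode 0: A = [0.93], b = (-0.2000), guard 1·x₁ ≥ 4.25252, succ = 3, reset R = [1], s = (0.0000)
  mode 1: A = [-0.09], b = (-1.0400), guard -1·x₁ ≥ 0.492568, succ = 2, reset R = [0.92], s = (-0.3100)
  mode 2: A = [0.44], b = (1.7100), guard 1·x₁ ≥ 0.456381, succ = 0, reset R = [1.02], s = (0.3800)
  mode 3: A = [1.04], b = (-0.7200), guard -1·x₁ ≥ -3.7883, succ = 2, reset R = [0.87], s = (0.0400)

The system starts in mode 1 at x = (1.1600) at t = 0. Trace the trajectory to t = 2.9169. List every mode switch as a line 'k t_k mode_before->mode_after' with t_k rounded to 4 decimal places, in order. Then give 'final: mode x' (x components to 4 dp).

1 1.5469 1->2
2 2.2961 2->0
final: 0 1.3381

Mode 1: guard c·x = 0.4926 hit at Δt = 1.5469 (t = 1.5469), x⁻ = (-0.4926) → reset → x⁺ = (-0.7632), jump to mode 2
Mode 2: guard c·x = 0.4564 hit at Δt = 0.7492 (t = 2.2961), x⁻ = (0.4564) → reset → x⁺ = (0.8455), jump to mode 0
Mode 0: flow for 0.6208 to horizon, guard not reached → x = (1.3381)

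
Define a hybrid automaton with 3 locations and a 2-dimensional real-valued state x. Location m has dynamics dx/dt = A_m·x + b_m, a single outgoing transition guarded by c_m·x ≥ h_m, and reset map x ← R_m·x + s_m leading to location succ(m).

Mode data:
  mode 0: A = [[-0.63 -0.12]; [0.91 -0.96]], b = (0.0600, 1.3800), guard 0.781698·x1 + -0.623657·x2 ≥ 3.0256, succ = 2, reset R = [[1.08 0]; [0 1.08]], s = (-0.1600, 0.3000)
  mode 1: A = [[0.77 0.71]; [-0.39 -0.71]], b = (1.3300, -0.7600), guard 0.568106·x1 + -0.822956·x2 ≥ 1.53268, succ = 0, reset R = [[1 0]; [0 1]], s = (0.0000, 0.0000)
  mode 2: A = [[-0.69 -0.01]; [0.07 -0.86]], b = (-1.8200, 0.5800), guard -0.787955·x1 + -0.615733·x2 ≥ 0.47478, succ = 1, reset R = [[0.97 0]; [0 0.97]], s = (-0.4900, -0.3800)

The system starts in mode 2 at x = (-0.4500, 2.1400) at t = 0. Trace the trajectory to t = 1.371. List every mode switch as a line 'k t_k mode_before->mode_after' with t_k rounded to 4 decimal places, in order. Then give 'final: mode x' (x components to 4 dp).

1 1.0168 2->1
final: 1 -1.8859 0.6324

Mode 2: guard c·x = 0.4748 hit at Δt = 1.0168 (t = 1.0168), x⁻ = (-1.5645, 1.2311) → reset → x⁺ = (-2.0076, 0.8141), jump to mode 1
Mode 1: flow for 0.3542 to horizon, guard not reached → x = (-1.8859, 0.6324)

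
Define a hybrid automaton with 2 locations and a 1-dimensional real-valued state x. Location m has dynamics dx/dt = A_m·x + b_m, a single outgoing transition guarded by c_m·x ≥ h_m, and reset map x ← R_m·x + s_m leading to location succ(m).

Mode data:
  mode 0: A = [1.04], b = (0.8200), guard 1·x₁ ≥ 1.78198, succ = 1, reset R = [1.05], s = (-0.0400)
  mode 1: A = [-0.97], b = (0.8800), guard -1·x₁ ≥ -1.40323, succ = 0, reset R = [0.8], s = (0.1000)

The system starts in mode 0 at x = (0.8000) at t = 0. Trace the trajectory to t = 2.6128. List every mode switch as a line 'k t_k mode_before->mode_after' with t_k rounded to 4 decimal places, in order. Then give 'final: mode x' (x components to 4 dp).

1 0.4628 0->1
2 1.1040 1->0
3 1.3400 0->1
4 1.9812 1->0
5 2.2172 0->1
final: 1 1.5366

Mode 0: guard c·x = 1.7820 hit at Δt = 0.4628 (t = 0.4628), x⁻ = (1.7820) → reset → x⁺ = (1.8311), jump to mode 1
Mode 1: guard c·x = -1.4032 hit at Δt = 0.6412 (t = 1.1040), x⁻ = (1.4032) → reset → x⁺ = (1.2226), jump to mode 0
Mode 0: guard c·x = 1.7820 hit at Δt = 0.2360 (t = 1.3400), x⁻ = (1.7820) → reset → x⁺ = (1.8311), jump to mode 1
Mode 1: guard c·x = -1.4032 hit at Δt = 0.6412 (t = 1.9812), x⁻ = (1.4032) → reset → x⁺ = (1.2226), jump to mode 0
Mode 0: guard c·x = 1.7820 hit at Δt = 0.2360 (t = 2.2172), x⁻ = (1.7820) → reset → x⁺ = (1.8311), jump to mode 1
Mode 1: flow for 0.3956 to horizon, guard not reached → x = (1.5366)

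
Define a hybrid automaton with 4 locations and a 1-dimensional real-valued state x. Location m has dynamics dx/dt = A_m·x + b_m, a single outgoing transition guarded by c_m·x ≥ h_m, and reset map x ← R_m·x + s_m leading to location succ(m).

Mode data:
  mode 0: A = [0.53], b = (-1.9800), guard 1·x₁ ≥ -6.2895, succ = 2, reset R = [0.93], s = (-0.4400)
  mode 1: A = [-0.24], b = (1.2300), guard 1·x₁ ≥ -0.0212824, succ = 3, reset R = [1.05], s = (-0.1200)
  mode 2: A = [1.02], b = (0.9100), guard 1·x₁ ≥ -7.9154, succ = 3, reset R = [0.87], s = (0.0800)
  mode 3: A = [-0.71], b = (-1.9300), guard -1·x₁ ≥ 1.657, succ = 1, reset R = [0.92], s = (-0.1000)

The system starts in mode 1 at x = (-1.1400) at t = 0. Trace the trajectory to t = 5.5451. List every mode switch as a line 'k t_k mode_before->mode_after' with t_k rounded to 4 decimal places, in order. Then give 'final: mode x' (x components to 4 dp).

Mode 1: guard c·x = -0.0213 hit at Δt = 0.8196 (t = 0.8196), x⁻ = (-0.0213) → reset → x⁺ = (-0.1423), jump to mode 3
Mode 3: guard c·x = 1.6570 hit at Δt = 1.2489 (t = 2.0685), x⁻ = (-1.6570) → reset → x⁺ = (-1.6244), jump to mode 1
Mode 1: guard c·x = -0.0213 hit at Δt = 1.1299 (t = 3.1984), x⁻ = (-0.0213) → reset → x⁺ = (-0.1423), jump to mode 3
Mode 3: guard c·x = 1.6570 hit at Δt = 1.2489 (t = 4.4473), x⁻ = (-1.6570) → reset → x⁺ = (-1.6244), jump to mode 1
Mode 1: flow for 1.0978 to horizon, guard not reached → x = (-0.0612)

1 0.8196 1->3
2 2.0685 3->1
3 3.1984 1->3
4 4.4473 3->1
final: 1 -0.0612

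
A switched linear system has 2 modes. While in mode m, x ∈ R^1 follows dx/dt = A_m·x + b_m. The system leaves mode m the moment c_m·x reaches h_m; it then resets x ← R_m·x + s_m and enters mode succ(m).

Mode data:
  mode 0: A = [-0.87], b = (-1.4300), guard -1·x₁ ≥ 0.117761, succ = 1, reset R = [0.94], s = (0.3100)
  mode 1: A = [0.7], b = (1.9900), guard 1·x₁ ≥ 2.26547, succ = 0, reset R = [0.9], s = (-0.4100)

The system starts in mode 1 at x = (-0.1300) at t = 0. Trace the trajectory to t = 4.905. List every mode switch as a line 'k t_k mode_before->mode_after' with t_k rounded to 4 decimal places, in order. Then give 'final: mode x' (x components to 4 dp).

1 0.9041 1->0
2 1.7811 0->1
3 2.5215 1->0
4 3.3985 0->1
5 4.1390 1->0
final: 0 0.0369

Mode 1: guard c·x = 2.2655 hit at Δt = 0.9041 (t = 0.9041), x⁻ = (2.2655) → reset → x⁺ = (1.6289), jump to mode 0
Mode 0: guard c·x = 0.1178 hit at Δt = 0.8770 (t = 1.7811), x⁻ = (-0.1178) → reset → x⁺ = (0.1993), jump to mode 1
Mode 1: guard c·x = 2.2655 hit at Δt = 0.7404 (t = 2.5215), x⁻ = (2.2655) → reset → x⁺ = (1.6289), jump to mode 0
Mode 0: guard c·x = 0.1178 hit at Δt = 0.8770 (t = 3.3985), x⁻ = (-0.1178) → reset → x⁺ = (0.1993), jump to mode 1
Mode 1: guard c·x = 2.2655 hit at Δt = 0.7404 (t = 4.1390), x⁻ = (2.2655) → reset → x⁺ = (1.6289), jump to mode 0
Mode 0: flow for 0.7660 to horizon, guard not reached → x = (0.0369)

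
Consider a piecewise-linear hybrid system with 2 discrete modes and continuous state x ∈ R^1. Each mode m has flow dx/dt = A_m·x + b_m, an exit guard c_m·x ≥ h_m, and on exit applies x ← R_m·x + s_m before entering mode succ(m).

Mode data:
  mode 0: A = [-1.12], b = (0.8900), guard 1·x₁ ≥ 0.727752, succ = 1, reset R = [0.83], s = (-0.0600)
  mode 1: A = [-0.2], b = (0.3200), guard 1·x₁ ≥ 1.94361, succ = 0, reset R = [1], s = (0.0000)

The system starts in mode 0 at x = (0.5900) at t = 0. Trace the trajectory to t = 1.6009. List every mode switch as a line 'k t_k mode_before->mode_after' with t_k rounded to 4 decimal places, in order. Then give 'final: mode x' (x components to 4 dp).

1 0.9984 0->1
final: 1 0.6639

Mode 0: guard c·x = 0.7278 hit at Δt = 0.9984 (t = 0.9984), x⁻ = (0.7278) → reset → x⁺ = (0.5440), jump to mode 1
Mode 1: flow for 0.6025 to horizon, guard not reached → x = (0.6639)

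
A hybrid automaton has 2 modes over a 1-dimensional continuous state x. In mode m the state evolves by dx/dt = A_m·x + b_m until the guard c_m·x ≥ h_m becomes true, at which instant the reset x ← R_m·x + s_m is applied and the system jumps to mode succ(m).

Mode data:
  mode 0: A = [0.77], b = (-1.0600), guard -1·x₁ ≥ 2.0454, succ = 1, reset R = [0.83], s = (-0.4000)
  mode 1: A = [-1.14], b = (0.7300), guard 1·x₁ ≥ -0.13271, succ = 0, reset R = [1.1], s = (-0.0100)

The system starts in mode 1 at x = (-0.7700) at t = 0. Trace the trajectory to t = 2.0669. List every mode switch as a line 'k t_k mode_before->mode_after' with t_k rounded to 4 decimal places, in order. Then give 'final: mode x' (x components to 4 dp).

Mode 1: guard c·x = -0.1327 hit at Δt = 0.5274 (t = 0.5274), x⁻ = (-0.1327) → reset → x⁺ = (-0.1560), jump to mode 0
Mode 0: guard c·x = 2.0454 hit at Δt = 1.0432 (t = 1.5706), x⁻ = (-2.0454) → reset → x⁺ = (-2.0977), jump to mode 1
Mode 1: flow for 0.4963 to horizon, guard not reached → x = (-0.9146)

1 0.5274 1->0
2 1.5706 0->1
final: 1 -0.9146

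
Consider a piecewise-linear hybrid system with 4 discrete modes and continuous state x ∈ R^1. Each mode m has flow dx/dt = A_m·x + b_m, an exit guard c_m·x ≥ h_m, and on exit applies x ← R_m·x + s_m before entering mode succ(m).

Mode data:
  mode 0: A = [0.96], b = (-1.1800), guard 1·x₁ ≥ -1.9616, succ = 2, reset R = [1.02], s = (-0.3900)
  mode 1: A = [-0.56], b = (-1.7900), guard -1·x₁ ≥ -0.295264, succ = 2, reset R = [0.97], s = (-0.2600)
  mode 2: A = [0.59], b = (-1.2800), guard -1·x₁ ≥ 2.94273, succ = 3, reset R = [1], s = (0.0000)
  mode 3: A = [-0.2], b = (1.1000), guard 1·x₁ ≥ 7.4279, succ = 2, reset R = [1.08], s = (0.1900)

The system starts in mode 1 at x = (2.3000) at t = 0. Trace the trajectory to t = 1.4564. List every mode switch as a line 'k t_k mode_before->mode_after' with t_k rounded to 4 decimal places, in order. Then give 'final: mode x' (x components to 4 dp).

Mode 1: guard c·x = -0.2953 hit at Δt = 0.8102 (t = 0.8102), x⁻ = (0.2953) → reset → x⁺ = (0.0264), jump to mode 2
Mode 2: flow for 0.6462 to horizon, guard not reached → x = (-0.9683)

1 0.8102 1->2
final: 2 -0.9683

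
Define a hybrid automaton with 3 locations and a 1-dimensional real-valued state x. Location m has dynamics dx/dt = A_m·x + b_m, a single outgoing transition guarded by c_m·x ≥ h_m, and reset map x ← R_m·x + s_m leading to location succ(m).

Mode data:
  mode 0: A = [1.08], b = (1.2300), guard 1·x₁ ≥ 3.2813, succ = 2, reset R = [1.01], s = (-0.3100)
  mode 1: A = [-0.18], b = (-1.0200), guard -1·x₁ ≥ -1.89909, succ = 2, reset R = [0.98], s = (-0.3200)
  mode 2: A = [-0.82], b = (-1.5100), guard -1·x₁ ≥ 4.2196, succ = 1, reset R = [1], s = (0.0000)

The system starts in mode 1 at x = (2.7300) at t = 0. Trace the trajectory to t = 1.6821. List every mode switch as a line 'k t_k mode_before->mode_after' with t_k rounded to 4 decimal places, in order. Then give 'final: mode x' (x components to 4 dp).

1 0.5789 1->2
final: 2 -0.4726

Mode 1: guard c·x = -1.8991 hit at Δt = 0.5789 (t = 0.5789), x⁻ = (1.8991) → reset → x⁺ = (1.5411), jump to mode 2
Mode 2: flow for 1.1032 to horizon, guard not reached → x = (-0.4726)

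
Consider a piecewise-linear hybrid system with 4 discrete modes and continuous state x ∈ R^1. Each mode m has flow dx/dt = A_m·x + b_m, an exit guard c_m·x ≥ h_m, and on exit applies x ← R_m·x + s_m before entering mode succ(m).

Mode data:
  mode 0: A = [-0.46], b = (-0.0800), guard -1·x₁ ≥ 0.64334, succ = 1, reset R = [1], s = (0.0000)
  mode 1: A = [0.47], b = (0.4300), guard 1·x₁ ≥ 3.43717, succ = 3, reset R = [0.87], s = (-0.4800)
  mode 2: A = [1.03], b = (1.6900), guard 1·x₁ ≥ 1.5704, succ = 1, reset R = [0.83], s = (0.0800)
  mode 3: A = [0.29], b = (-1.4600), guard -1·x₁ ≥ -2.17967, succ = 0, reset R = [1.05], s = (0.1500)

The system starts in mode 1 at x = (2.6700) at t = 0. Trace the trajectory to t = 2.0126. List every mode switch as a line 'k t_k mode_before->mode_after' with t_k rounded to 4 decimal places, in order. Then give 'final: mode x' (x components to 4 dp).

Mode 1: guard c·x = 3.4372 hit at Δt = 0.4126 (t = 0.4126), x⁻ = (3.4372) → reset → x⁺ = (2.5103), jump to mode 3
Mode 3: guard c·x = -2.1797 hit at Δt = 0.4245 (t = 0.8371), x⁻ = (2.1797) → reset → x⁺ = (2.4387), jump to mode 0
Mode 0: flow for 1.1755 to horizon, guard not reached → x = (1.3474)

1 0.4126 1->3
2 0.8371 3->0
final: 0 1.3474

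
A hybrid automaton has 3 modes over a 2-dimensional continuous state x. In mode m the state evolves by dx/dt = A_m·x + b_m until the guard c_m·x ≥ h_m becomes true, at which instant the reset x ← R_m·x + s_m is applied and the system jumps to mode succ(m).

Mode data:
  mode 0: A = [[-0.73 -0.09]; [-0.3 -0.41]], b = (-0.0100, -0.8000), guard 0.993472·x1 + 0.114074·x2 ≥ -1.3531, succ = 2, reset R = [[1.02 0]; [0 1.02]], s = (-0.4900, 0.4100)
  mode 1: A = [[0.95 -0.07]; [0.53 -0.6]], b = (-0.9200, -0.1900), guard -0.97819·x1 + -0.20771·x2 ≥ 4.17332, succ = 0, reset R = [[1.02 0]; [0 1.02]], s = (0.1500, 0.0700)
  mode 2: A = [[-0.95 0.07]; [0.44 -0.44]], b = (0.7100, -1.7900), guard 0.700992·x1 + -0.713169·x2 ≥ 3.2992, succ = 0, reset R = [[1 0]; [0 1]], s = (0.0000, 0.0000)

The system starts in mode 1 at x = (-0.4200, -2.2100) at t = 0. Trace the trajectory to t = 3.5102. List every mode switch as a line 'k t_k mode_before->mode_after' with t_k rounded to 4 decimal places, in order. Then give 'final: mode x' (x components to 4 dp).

Mode 1: guard c·x = 4.1733 hit at Δt = 1.3860 (t = 1.3860), x⁻ = (-3.8140, -2.1306) → reset → x⁺ = (-3.7402, -2.1032), jump to mode 0
Mode 0: guard c·x = -1.3531 hit at Δt = 1.4252 (t = 2.8112), x⁻ = (-1.2075, -1.3457) → reset → x⁺ = (-1.7216, -0.9626), jump to mode 2
Mode 2: flow for 0.6990 to horizon, guard not reached → x = (-0.5819, -2.0644)

1 1.3860 1->0
2 2.8112 0->2
final: 2 -0.5819 -2.0644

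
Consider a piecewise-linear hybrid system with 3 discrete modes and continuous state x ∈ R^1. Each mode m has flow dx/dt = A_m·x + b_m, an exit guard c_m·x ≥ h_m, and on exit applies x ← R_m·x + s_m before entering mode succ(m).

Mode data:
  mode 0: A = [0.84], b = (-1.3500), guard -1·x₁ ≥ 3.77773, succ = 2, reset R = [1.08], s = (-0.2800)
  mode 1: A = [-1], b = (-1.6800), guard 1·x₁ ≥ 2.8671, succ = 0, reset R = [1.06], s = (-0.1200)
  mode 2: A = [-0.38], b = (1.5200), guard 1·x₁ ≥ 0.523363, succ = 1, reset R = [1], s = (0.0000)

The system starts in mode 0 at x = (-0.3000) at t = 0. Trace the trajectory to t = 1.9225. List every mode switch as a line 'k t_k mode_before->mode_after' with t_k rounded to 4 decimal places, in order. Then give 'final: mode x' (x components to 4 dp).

1 1.2357 0->2
final: 2 -2.4396

Mode 0: guard c·x = 3.7777 hit at Δt = 1.2357 (t = 1.2357), x⁻ = (-3.7777) → reset → x⁺ = (-4.3599), jump to mode 2
Mode 2: flow for 0.6868 to horizon, guard not reached → x = (-2.4396)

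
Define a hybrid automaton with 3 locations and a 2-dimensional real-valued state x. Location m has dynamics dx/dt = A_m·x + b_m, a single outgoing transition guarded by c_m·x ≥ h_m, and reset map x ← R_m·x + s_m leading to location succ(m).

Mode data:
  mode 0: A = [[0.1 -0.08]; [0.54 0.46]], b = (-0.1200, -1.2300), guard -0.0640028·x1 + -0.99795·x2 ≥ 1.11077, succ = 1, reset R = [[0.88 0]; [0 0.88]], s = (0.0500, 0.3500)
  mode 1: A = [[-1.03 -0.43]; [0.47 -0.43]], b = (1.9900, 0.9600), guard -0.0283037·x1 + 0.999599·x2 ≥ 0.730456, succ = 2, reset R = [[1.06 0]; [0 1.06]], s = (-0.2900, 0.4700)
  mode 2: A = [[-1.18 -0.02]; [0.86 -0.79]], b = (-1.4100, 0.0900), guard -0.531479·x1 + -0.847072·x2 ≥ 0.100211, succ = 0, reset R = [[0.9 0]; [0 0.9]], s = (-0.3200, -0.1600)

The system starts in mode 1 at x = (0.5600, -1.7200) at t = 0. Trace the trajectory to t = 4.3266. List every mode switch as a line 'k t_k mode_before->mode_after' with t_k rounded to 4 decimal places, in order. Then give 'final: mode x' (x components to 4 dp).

Mode 1: guard c·x = 0.7305 hit at Δt = 1.4130 (t = 1.4130), x⁻ = (1.6460, 0.7774) → reset → x⁺ = (1.4547, 1.2940), jump to mode 2
Mode 2: guard c·x = 0.1002 hit at Δt = 1.4996 (t = 2.9126), x⁻ = (-0.7546, 0.3551) → reset → x⁺ = (-0.9991, 0.1596), jump to mode 0
Mode 0: guard c·x = 1.1108 hit at Δt = 0.6030 (t = 3.5156), x⁻ = (-1.1157, -1.0415) → reset → x⁺ = (-0.9318, -0.5665), jump to mode 1
Mode 1: flow for 0.8110 to horizon, guard not reached → x = (0.7157, 0.2824)

1 1.4130 1->2
2 2.9126 2->0
3 3.5156 0->1
final: 1 0.7157 0.2824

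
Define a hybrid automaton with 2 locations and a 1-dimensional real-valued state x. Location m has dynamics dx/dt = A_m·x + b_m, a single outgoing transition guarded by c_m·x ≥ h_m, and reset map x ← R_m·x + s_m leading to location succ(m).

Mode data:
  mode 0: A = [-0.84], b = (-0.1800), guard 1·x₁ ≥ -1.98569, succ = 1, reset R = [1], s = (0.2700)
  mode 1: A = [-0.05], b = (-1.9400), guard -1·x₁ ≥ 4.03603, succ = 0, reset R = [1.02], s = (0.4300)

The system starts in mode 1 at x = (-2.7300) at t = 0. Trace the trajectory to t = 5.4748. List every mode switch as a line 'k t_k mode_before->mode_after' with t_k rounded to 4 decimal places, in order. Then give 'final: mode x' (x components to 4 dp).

1 0.7376 1->0
2 1.5389 0->1
3 2.8311 1->0
4 3.6324 0->1
5 4.9247 1->0
final: 0 -2.4018

Mode 1: guard c·x = 4.0360 hit at Δt = 0.7376 (t = 0.7376), x⁻ = (-4.0360) → reset → x⁺ = (-3.6868), jump to mode 0
Mode 0: guard c·x = -1.9857 hit at Δt = 0.8013 (t = 1.5389), x⁻ = (-1.9857) → reset → x⁺ = (-1.7157), jump to mode 1
Mode 1: guard c·x = 4.0360 hit at Δt = 1.2922 (t = 2.8311), x⁻ = (-4.0360) → reset → x⁺ = (-3.6868), jump to mode 0
Mode 0: guard c·x = -1.9857 hit at Δt = 0.8013 (t = 3.6324), x⁻ = (-1.9857) → reset → x⁺ = (-1.7157), jump to mode 1
Mode 1: guard c·x = 4.0360 hit at Δt = 1.2922 (t = 4.9247), x⁻ = (-4.0360) → reset → x⁺ = (-3.6868), jump to mode 0
Mode 0: flow for 0.5501 to horizon, guard not reached → x = (-2.4018)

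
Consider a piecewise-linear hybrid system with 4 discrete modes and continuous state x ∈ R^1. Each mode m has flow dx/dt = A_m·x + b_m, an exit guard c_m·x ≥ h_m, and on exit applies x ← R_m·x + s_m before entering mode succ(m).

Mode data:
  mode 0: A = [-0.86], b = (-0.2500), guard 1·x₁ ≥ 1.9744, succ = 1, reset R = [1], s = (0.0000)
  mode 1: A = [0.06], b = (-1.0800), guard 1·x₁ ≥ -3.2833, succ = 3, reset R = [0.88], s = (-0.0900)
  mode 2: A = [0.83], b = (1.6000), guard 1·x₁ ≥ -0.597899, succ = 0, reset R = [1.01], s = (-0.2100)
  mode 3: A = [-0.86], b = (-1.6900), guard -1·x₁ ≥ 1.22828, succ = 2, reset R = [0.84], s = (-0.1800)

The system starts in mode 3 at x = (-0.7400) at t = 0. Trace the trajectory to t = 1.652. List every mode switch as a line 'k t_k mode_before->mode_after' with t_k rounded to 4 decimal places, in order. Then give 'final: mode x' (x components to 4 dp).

1 0.5912 3->2
2 1.3372 2->0
final: 0 -0.6898

Mode 3: guard c·x = 1.2283 hit at Δt = 0.5912 (t = 0.5912), x⁻ = (-1.2283) → reset → x⁺ = (-1.2118), jump to mode 2
Mode 2: guard c·x = -0.5979 hit at Δt = 0.7460 (t = 1.3372), x⁻ = (-0.5979) → reset → x⁺ = (-0.8139), jump to mode 0
Mode 0: flow for 0.3148 to horizon, guard not reached → x = (-0.6898)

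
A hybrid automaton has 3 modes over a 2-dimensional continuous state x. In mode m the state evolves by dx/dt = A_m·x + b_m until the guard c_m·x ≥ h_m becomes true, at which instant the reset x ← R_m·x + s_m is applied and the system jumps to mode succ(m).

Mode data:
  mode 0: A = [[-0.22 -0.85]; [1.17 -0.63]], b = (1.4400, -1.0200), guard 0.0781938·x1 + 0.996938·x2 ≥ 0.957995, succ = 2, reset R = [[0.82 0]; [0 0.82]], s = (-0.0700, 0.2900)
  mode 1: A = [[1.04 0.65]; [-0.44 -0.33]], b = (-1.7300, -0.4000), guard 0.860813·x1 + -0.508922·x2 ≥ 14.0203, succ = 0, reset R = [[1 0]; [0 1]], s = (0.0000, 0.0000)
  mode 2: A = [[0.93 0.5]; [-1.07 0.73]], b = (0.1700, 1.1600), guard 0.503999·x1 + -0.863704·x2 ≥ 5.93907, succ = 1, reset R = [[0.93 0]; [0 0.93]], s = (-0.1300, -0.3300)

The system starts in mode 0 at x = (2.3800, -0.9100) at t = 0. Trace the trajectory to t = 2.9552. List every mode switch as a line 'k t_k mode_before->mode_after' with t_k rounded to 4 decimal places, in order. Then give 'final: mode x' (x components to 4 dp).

1 0.7136 0->2
2 1.7621 2->1
final: 1 9.9845 -5.9516

Mode 0: guard c·x = 0.9580 hit at Δt = 0.7136 (t = 0.7136), x⁻ = (3.0151, 0.7244) → reset → x⁺ = (2.4024, 0.8840), jump to mode 2
Mode 2: guard c·x = 5.9391 hit at Δt = 1.0485 (t = 1.7621), x⁻ = (6.5256, -3.0684) → reset → x⁺ = (5.9388, -3.1836), jump to mode 1
Mode 1: flow for 1.1931 to horizon, guard not reached → x = (9.9845, -5.9516)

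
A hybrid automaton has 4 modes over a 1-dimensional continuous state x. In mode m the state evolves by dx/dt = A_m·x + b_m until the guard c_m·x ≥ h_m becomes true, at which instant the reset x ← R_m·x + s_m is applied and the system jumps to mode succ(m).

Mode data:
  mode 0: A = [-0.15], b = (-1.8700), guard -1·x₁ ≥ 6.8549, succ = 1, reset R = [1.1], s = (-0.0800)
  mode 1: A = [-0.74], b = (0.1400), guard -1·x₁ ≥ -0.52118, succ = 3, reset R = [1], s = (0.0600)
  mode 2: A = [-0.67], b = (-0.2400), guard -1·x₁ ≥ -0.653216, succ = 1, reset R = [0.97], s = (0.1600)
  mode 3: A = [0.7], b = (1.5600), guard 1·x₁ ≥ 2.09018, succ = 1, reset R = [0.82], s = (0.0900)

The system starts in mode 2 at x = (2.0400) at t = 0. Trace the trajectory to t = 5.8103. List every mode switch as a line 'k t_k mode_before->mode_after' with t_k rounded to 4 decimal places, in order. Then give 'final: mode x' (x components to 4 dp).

Mode 2: guard c·x = -0.6532 hit at Δt = 1.2886 (t = 1.2886), x⁻ = (0.6532) → reset → x⁺ = (0.7936), jump to mode 1
Mode 1: guard c·x = -0.5212 hit at Δt = 0.8097 (t = 2.0983), x⁻ = (0.5212) → reset → x⁺ = (0.5812), jump to mode 3
Mode 3: guard c·x = 2.0902 hit at Δt = 0.6141 (t = 2.7124), x⁻ = (2.0902) → reset → x⁺ = (1.8039), jump to mode 1
Mode 1: guard c·x = -0.5212 hit at Δt = 2.1376 (t = 4.8500), x⁻ = (0.5212) → reset → x⁺ = (0.5812), jump to mode 3
Mode 3: guard c·x = 2.0902 hit at Δt = 0.6141 (t = 5.4641), x⁻ = (2.0902) → reset → x⁺ = (1.8039), jump to mode 1
Mode 1: flow for 0.3462 to horizon, guard not reached → x = (1.4390)

1 1.2886 2->1
2 2.0983 1->3
3 2.7124 3->1
4 4.8500 1->3
5 5.4641 3->1
final: 1 1.4390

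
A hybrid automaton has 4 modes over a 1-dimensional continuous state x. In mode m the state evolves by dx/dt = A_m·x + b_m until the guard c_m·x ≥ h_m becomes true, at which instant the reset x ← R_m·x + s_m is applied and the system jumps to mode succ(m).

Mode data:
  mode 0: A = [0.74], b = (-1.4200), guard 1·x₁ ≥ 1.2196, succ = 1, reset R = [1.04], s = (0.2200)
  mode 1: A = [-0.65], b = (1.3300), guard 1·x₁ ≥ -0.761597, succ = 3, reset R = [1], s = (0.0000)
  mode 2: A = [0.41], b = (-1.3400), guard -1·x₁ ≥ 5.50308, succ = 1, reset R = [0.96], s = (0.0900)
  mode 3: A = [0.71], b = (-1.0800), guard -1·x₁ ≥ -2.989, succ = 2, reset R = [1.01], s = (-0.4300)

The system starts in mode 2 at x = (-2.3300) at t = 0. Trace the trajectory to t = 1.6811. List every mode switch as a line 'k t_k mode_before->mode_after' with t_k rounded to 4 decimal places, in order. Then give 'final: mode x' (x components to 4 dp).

Mode 2: guard c·x = 5.5031 hit at Δt = 1.0952 (t = 1.0952), x⁻ = (-5.5031) → reset → x⁺ = (-5.1930), jump to mode 1
Mode 1: flow for 0.5859 to horizon, guard not reached → x = (-2.9003)

1 1.0952 2->1
final: 1 -2.9003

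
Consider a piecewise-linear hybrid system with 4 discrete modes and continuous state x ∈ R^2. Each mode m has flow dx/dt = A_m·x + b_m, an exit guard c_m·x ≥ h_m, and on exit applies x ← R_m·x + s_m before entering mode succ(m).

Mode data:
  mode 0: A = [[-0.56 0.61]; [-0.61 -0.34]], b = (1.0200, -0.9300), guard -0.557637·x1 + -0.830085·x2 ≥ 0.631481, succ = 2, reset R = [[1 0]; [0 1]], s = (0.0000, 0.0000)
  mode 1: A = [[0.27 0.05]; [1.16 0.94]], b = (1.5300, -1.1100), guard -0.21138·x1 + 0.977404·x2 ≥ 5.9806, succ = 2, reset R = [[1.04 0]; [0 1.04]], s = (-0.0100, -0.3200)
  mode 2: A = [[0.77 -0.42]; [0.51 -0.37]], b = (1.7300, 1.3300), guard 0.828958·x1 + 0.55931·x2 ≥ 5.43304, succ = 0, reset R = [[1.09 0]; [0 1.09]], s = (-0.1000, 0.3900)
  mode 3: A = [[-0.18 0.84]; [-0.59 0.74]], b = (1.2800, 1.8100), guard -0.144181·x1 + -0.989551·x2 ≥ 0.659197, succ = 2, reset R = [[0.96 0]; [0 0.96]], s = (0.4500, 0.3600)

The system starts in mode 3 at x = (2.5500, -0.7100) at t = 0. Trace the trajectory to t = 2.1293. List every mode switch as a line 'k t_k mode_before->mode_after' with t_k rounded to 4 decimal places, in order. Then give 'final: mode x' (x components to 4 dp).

1 0.9269 3->2
2 1.4828 2->0
final: 0 4.8678 -1.0896

Mode 3: guard c·x = 0.6592 hit at Δt = 0.9269 (t = 0.9269), x⁻ = (2.6332, -1.0498) → reset → x⁺ = (2.9779, -0.6478), jump to mode 2
Mode 2: guard c·x = 5.4330 hit at Δt = 0.5559 (t = 1.4828), x⁻ = (5.7103, 1.2506) → reset → x⁺ = (6.1242, 1.7531), jump to mode 0
Mode 0: flow for 0.6465 to horizon, guard not reached → x = (4.8678, -1.0896)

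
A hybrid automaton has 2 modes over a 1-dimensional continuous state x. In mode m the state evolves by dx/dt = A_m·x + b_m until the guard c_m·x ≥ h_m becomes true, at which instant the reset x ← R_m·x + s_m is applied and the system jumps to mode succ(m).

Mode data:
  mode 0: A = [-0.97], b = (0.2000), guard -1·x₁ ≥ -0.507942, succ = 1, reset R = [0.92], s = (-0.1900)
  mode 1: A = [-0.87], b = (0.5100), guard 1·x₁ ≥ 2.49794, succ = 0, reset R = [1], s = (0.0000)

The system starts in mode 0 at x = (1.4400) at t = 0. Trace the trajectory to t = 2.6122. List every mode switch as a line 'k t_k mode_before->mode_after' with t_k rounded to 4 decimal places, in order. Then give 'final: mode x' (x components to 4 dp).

Mode 0: guard c·x = -0.5079 hit at Δt = 1.4518 (t = 1.4518), x⁻ = (0.5079) → reset → x⁺ = (0.2773), jump to mode 1
Mode 1: flow for 1.1604 to horizon, guard not reached → x = (0.4736)

1 1.4518 0->1
final: 1 0.4736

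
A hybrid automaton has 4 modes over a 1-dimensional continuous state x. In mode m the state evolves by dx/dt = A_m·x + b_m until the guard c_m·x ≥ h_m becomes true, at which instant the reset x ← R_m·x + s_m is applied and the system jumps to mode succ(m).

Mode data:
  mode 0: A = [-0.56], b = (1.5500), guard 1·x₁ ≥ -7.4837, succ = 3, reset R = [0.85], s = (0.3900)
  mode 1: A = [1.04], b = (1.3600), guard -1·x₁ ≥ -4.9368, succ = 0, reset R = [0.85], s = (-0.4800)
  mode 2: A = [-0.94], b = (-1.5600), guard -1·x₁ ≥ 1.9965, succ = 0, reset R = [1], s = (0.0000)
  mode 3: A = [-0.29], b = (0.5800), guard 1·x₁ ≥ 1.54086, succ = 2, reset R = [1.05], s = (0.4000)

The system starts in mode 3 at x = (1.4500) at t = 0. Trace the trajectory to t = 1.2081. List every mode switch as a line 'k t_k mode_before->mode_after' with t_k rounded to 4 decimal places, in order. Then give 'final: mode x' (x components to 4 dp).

1 0.6226 3->2
final: 2 0.4614

Mode 3: guard c·x = 1.5409 hit at Δt = 0.6226 (t = 0.6226), x⁻ = (1.5409) → reset → x⁺ = (2.0179), jump to mode 2
Mode 2: flow for 0.5855 to horizon, guard not reached → x = (0.4614)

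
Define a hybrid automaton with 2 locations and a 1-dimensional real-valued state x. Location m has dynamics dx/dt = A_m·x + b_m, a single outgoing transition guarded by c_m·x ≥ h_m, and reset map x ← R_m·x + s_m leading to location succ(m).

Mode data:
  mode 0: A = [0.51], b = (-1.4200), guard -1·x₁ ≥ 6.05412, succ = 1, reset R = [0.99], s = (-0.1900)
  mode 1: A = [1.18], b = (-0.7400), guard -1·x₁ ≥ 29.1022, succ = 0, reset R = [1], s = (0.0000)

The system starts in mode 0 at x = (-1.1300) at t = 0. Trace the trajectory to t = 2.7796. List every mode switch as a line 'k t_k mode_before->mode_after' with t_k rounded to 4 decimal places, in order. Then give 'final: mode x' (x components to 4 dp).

1 1.5970 0->1
final: 1 -26.8668

Mode 0: guard c·x = 6.0541 hit at Δt = 1.5970 (t = 1.5970), x⁻ = (-6.0541) → reset → x⁺ = (-6.1836), jump to mode 1
Mode 1: flow for 1.1826 to horizon, guard not reached → x = (-26.8668)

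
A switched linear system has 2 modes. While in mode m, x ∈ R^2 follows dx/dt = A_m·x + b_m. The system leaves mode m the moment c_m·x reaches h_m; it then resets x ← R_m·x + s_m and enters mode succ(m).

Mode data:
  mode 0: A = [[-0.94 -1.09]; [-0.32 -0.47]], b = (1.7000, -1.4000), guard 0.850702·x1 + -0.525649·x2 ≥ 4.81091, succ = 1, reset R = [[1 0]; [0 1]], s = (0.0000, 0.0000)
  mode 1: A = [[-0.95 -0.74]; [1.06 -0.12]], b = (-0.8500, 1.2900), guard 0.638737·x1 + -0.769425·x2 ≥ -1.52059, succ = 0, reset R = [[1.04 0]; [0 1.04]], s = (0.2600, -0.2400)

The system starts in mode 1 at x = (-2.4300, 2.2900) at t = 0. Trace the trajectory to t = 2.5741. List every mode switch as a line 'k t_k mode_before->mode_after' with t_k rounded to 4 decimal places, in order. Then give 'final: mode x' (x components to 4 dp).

Mode 1: guard c·x = -1.5206 hit at Δt = 1.4957 (t = 1.4957), x⁻ = (-1.8753, 0.4195) → reset → x⁺ = (-1.6903, 0.1963), jump to mode 0
Mode 0: flow for 1.0784 to horizon, guard not reached → x = (0.8998, -1.0146)

1 1.4957 1->0
final: 0 0.8998 -1.0146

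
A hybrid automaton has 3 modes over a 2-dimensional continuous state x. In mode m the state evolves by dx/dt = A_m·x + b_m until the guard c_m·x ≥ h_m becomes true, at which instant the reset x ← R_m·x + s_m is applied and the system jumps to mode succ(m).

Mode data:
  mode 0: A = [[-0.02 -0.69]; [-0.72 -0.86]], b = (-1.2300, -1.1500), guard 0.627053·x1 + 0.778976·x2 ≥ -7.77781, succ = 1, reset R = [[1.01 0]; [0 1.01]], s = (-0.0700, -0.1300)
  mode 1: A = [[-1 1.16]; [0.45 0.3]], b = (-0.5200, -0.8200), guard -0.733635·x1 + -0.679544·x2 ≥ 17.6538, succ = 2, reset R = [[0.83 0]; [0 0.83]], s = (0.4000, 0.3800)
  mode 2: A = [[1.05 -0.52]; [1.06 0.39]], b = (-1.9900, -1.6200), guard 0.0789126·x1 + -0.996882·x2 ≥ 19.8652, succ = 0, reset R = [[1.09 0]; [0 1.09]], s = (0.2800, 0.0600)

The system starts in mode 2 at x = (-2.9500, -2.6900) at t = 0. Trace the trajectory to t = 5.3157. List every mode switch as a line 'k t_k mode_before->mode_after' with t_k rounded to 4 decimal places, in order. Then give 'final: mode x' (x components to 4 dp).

Mode 2: guard c·x = 19.8652 hit at Δt = 1.5559 (t = 1.5559), x⁻ = (-6.9657, -20.4787) → reset → x⁺ = (-7.3126, -22.2618), jump to mode 0
Mode 0: guard c·x = -7.7778 hit at Δt = 0.8440 (t = 2.3999), x⁻ = (0.5863, -10.4566) → reset → x⁺ = (0.5221, -10.6912), jump to mode 1
Mode 1: guard c·x = 17.6538 hit at Δt = 0.8370 (t = 3.2369), x⁻ = (-8.9413, -16.3259) → reset → x⁺ = (-7.0213, -13.1705), jump to mode 2
Mode 2: guard c·x = 19.8652 hit at Δt = 0.4602 (t = 3.6971), x⁻ = (-7.5085, -20.5217) → reset → x⁺ = (-7.9043, -22.3087), jump to mode 0
Mode 0: guard c·x = -7.7778 hit at Δt = 0.8669 (t = 4.5640), x⁻ = (0.0723, -10.0429) → reset → x⁺ = (0.0030, -10.2733), jump to mode 1
Mode 1: flow for 0.7517 to horizon, guard not reached → x = (-8.0376, -15.0873)

1 1.5559 2->0
2 2.3999 0->1
3 3.2369 1->2
4 3.6971 2->0
5 4.5640 0->1
final: 1 -8.0376 -15.0873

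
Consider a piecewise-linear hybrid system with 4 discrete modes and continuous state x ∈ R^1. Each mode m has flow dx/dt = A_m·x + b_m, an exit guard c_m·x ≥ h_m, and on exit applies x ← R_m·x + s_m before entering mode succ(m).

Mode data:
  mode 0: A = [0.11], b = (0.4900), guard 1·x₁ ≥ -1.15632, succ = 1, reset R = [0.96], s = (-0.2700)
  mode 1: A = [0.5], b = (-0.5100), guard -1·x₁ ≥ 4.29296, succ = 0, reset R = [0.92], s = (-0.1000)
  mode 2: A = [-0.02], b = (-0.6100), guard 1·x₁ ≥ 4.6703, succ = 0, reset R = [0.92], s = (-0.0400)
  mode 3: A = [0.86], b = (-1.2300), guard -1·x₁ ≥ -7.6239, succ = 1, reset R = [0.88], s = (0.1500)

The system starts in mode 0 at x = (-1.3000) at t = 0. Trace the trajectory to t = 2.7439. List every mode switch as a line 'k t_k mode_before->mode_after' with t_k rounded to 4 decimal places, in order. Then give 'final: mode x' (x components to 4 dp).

1 0.4049 0->1
2 1.9942 1->0
final: 0 -4.0147

Mode 0: guard c·x = -1.1563 hit at Δt = 0.4049 (t = 0.4049), x⁻ = (-1.1563) → reset → x⁺ = (-1.3801), jump to mode 1
Mode 1: guard c·x = 4.2930 hit at Δt = 1.5893 (t = 1.9942), x⁻ = (-4.2930) → reset → x⁺ = (-4.0495), jump to mode 0
Mode 0: flow for 0.7497 to horizon, guard not reached → x = (-4.0147)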